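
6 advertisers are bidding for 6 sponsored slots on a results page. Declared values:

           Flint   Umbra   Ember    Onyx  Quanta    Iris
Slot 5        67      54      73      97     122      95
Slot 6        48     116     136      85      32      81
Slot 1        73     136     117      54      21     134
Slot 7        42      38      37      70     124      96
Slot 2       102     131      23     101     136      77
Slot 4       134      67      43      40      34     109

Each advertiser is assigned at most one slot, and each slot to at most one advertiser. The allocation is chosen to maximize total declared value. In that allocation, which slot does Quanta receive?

Quanta receives Slot 7.

Treat this as an assignment problem: match each advertiser to one slot.
Optimal: Flint→Slot 4 ($134), Umbra→Slot 2 ($131), Ember→Slot 6 ($136), Onyx→Slot 5 ($97), Quanta→Slot 7 ($124), Iris→Slot 1 ($134) — total 134+131+136+97+124+134 = $756.
Column-greedy (each slot in turn goes to its best remaining advertiser) gives $632, worse by 124.
Swapping Ember↔Umbra (Ember→Slot 2 $23, Umbra→Slot 6 $116) loses 128.
Quanta's own top slot is Slot 2 ($136), but forcing Quanta→Slot 2 and reassigning the rest optimally gives only $735 — worse by 21.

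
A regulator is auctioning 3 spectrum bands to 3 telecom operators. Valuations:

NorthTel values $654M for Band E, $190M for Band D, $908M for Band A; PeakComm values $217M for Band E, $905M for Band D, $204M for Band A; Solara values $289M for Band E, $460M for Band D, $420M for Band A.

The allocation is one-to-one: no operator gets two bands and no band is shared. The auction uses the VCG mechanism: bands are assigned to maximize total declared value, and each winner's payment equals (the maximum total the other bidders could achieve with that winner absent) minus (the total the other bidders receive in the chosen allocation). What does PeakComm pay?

PeakComm pays $171M.

Efficient allocation: NorthTel→Band A ($908M), PeakComm→Band D ($905M), Solara→Band E ($289M); total welfare W = $2102M.
PeakComm receives Band D at value $905M, so the others get W − 905 = $1197M.
Without PeakComm: best allocation of the remaining 2 bidders over all 3 bands is NorthTel→Band A ($908M), Solara→Band D ($460M), total $1368M.
VCG payment = (others' best without PeakComm) − (others' welfare with PeakComm) = 1368 − 1197 = $171M.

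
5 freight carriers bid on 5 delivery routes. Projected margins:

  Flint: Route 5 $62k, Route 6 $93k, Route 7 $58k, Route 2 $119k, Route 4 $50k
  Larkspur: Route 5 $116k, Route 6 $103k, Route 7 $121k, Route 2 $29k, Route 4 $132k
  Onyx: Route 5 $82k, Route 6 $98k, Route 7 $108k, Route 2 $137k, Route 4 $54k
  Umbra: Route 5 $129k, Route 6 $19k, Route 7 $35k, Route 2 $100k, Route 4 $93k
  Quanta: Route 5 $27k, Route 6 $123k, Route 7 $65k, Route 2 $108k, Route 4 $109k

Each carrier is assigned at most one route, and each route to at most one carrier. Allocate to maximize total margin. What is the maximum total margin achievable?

Optimal: Flint→Route 2 ($119k), Larkspur→Route 4 ($132k), Onyx→Route 7 ($108k), Umbra→Route 5 ($129k), Quanta→Route 6 ($123k) — total 119+132+108+129+123 = $611k.
Max-entry greedy (repeatedly take the single best remaining cell) gives $579k, worse by 32.

Max total: $611k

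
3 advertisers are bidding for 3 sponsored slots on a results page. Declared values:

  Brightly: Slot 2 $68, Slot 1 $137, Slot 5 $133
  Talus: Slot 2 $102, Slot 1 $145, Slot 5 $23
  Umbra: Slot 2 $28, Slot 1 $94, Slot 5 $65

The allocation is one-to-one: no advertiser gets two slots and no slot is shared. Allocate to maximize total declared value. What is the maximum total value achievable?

Treat this as an assignment problem: match each advertiser to one slot.
Optimal: Brightly→Slot 5 ($133), Talus→Slot 2 ($102), Umbra→Slot 1 ($94) — total 133+102+94 = $329.
Row-greedy (each advertiser in turn takes its best remaining slot) gives $304, worse by 25.
Next-best assignment: Brightly→Slot 5, Talus→Slot 1, Umbra→Slot 2 = $306.
No other one-to-one assignment exceeds $329.

Maximum total: $329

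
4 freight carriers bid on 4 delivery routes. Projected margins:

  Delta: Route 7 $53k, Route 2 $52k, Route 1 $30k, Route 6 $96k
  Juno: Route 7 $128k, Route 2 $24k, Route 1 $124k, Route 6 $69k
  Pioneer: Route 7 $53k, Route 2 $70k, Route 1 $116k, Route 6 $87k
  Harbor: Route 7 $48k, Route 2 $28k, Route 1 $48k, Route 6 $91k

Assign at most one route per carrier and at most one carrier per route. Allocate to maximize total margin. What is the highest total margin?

Maximum total: $387k

Optimal: Delta→Route 2 ($52k), Juno→Route 7 ($128k), Pioneer→Route 1 ($116k), Harbor→Route 6 ($91k) — total 52+128+116+91 = $387k.
Column-greedy (each route in turn goes to its best remaining carrier) gives $342k, worse by 45.
Next-best assignment: Delta→Route 6, Juno→Route 7, Pioneer→Route 1, Harbor→Route 2 = $368k.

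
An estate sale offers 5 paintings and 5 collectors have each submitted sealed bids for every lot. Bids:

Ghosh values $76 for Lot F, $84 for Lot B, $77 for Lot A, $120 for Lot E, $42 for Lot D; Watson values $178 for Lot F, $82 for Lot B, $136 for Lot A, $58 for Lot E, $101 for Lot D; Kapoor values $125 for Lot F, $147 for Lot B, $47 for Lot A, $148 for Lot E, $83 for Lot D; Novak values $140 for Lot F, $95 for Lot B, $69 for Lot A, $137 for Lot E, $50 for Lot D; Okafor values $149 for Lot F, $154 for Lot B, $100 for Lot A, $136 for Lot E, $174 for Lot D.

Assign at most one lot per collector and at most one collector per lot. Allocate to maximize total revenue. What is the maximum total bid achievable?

Max total: $717

This is the linear assignment problem.
Optimal: Ghosh→Lot E ($120), Watson→Lot A ($136), Kapoor→Lot B ($147), Novak→Lot F ($140), Okafor→Lot D ($174) — total 120+136+147+140+174 = $717.
Column-greedy (each lot in turn goes to its best remaining collector) gives $607, worse by 110.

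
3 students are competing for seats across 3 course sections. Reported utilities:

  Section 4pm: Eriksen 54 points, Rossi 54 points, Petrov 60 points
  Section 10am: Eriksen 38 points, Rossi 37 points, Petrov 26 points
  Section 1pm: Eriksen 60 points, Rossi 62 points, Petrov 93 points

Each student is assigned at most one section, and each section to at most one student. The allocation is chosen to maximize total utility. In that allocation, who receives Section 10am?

Optimal: Eriksen→Section 10am (38 points), Rossi→Section 4pm (54 points), Petrov→Section 1pm (93 points) — total 38+54+93 = 185 points.
Row-greedy (each student in turn takes its best remaining section) gives 140 points, worse by 45.
Swapping Eriksen↔Petrov (Eriksen→Section 1pm 60 points, Petrov→Section 10am 26 points) loses 45.
No other one-to-one assignment exceeds 185 points.
Eriksen's own top section is Section 1pm (60 points), but forcing Eriksen→Section 1pm and reassigning the rest optimally gives only 157 points — worse by 28.

Eriksen receives Section 10am.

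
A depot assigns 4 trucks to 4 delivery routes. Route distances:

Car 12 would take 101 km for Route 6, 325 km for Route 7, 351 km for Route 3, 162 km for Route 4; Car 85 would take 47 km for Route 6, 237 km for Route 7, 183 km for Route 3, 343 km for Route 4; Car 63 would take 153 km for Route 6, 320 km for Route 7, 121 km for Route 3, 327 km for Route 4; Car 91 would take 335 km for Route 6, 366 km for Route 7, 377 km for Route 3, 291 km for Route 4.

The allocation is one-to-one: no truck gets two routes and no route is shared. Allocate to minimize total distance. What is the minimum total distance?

This is the linear assignment problem.
Optimal: Car 12→Route 4 (162 km), Car 85→Route 6 (47 km), Car 63→Route 3 (121 km), Car 91→Route 7 (366 km) — total 162+47+121+366 = 696 km.
Row-greedy (each truck in turn takes its cheapest remaining route) gives 895 km, worse by 199.
Next-best assignment: Car 12→Route 6, Car 85→Route 7, Car 63→Route 3, Car 91→Route 4 = 750 km.
No other one-to-one assignment undercuts 696 km.

Minimum total: 696 km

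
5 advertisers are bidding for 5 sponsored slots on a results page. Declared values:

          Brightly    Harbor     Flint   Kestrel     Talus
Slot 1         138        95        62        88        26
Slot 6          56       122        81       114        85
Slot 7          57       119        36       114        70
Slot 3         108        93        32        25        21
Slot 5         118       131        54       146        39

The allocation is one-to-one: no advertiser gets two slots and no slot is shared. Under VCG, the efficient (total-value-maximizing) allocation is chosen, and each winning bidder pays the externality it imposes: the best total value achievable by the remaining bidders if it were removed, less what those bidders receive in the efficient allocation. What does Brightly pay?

Efficient allocation: Brightly→Slot 1 ($138), Harbor→Slot 3 ($93), Flint→Slot 6 ($81), Kestrel→Slot 5 ($146), Talus→Slot 7 ($70); total welfare W = $528.
Brightly receives Slot 1 at value $138, so the others get W − 138 = $390.
Without Brightly: best allocation of the remaining 4 bidders over all 5 slots is Harbor→Slot 7 ($119), Flint→Slot 1 ($62), Kestrel→Slot 5 ($146), Talus→Slot 6 ($85), total $412.
VCG payment = (others' best without Brightly) − (others' welfare with Brightly) = 412 − 390 = $22.

Brightly pays $22.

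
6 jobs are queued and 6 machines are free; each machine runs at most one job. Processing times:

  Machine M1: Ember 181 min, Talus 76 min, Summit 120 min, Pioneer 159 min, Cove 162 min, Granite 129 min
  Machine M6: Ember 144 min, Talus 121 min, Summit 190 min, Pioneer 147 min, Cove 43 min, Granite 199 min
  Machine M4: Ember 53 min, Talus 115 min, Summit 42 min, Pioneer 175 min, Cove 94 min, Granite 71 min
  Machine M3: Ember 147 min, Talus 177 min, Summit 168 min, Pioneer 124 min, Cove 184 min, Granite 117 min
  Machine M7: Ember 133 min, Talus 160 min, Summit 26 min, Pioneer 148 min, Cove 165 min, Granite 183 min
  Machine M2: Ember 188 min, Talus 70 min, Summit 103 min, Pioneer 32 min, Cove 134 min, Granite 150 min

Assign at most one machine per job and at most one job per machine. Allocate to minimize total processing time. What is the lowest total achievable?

Treat this as an assignment problem: match each job to one machine.
Optimal: Ember→Machine M4 (53 min), Talus→Machine M1 (76 min), Summit→Machine M7 (26 min), Pioneer→Machine M2 (32 min), Cove→Machine M6 (43 min), Granite→Machine M3 (117 min) — total 53+76+26+32+43+117 = 347 min.
Column-greedy (each machine in turn goes to its cheapest remaining job) gives 443 min, worse by 96.
Next-best assignment: Ember→Machine M3, Talus→Machine M1, Summit→Machine M7, Pioneer→Machine M2, Cove→Machine M6, Granite→Machine M4 = 395 min.
Every other assignment is strictly worse.

Minimum total: 347 min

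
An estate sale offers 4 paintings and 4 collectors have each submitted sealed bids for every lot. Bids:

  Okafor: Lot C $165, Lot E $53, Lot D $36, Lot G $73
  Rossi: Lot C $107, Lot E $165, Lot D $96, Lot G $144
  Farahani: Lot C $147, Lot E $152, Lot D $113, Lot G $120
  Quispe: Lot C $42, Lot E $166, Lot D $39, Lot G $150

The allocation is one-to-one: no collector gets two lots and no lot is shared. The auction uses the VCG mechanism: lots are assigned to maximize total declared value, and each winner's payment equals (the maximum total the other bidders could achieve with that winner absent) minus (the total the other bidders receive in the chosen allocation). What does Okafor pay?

Efficient allocation: Okafor→Lot C ($165), Rossi→Lot E ($165), Farahani→Lot D ($113), Quispe→Lot G ($150); total welfare W = $593.
Okafor receives Lot C at value $165, so the others get W − 165 = $428.
Without Okafor: best allocation of the remaining 3 bidders over all 4 lots is Rossi→Lot E ($165), Farahani→Lot C ($147), Quispe→Lot G ($150), total $462.
VCG payment = (others' best without Okafor) − (others' welfare with Okafor) = 462 − 428 = $34.

Okafor pays $34.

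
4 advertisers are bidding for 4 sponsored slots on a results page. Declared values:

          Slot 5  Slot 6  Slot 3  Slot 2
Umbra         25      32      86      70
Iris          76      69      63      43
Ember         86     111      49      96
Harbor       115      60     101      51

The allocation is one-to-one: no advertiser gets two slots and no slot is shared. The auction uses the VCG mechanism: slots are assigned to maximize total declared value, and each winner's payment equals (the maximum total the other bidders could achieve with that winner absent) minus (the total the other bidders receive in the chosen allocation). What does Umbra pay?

Efficient allocation: Umbra→Slot 3 ($86), Iris→Slot 6 ($69), Ember→Slot 2 ($96), Harbor→Slot 5 ($115); total welfare W = $366.
Umbra receives Slot 3 at value $86, so the others get W − 86 = $280.
Without Umbra: best allocation of the remaining 3 bidders over all 4 slots is Iris→Slot 3 ($63), Ember→Slot 6 ($111), Harbor→Slot 5 ($115), total $289.
VCG payment = (others' best without Umbra) − (others' welfare with Umbra) = 289 − 280 = $9.

Umbra pays $9.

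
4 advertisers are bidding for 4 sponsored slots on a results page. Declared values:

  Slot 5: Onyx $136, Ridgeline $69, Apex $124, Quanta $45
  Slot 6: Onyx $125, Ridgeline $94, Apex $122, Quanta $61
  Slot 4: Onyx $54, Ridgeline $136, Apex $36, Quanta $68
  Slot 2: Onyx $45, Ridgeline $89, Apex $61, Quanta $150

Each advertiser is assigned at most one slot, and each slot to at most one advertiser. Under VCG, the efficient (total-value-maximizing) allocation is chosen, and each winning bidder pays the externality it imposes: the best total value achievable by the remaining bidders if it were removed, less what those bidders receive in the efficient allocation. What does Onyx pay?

Efficient allocation: Onyx→Slot 5 ($136), Ridgeline→Slot 4 ($136), Apex→Slot 6 ($122), Quanta→Slot 2 ($150); total welfare W = $544.
Onyx receives Slot 5 at value $136, so the others get W − 136 = $408.
Without Onyx: best allocation of the remaining 3 bidders over all 4 slots is Ridgeline→Slot 4 ($136), Apex→Slot 5 ($124), Quanta→Slot 2 ($150), total $410.
VCG payment = (others' best without Onyx) − (others' welfare with Onyx) = 410 − 408 = $2.

Onyx pays $2.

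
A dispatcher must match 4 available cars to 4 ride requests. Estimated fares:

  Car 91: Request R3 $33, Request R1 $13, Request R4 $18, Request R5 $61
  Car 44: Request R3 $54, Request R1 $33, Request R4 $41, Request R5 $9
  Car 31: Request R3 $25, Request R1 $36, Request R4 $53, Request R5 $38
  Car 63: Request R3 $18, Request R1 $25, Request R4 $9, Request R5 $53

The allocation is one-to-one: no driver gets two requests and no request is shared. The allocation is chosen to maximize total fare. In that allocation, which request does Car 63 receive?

Optimal: Car 91→Request R5 ($61), Car 44→Request R3 ($54), Car 31→Request R4 ($53), Car 63→Request R1 ($25) — total 61+54+53+25 = $193.
Column-greedy (each request in turn goes to its best remaining driver) gives $161, worse by 32.
Next-best assignment: Car 91→Request R1, Car 44→Request R3, Car 31→Request R4, Car 63→Request R5 = $173.
Swapping Car 44↔Car 91 (Car 44→Request R5 $9, Car 91→Request R3 $33) loses 73.
Every other assignment is strictly worse.
Car 63's own top request is Request R5 ($53), but forcing Car 63→Request R5 and reassigning the rest optimally gives only $173 — worse by 20.

Car 63 receives Request R1.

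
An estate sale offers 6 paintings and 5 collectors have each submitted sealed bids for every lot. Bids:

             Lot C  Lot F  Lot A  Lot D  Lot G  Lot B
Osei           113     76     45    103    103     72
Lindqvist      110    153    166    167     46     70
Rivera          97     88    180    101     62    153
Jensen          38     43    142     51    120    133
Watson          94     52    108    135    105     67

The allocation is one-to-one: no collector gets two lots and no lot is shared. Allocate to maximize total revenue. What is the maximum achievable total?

Optimal: Osei→Lot C ($113), Lindqvist→Lot F ($153), Rivera→Lot A ($180), Jensen→Lot B ($133), Watson→Lot D ($135) — total 113+153+180+133+135 = $714.
Row-greedy (each collector in turn takes its best remaining lot) gives $698, worse by 16.
No other one-to-one assignment exceeds $714.

Max total: $714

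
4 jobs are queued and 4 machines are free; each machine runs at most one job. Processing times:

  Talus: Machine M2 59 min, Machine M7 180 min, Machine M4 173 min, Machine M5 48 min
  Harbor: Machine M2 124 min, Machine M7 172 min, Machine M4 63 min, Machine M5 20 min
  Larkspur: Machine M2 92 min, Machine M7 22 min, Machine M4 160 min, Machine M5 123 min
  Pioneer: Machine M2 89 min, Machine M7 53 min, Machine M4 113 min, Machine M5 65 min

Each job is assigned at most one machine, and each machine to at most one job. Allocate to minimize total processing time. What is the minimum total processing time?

Optimal: Talus→Machine M2 (59 min), Harbor→Machine M4 (63 min), Larkspur→Machine M7 (22 min), Pioneer→Machine M5 (65 min) — total 59+63+22+65 = 209 min.
Row-greedy (each job in turn takes its cheapest remaining machine) gives 222 min, worse by 13.
No other one-to-one assignment undercuts 209 min.

Min total: 209 min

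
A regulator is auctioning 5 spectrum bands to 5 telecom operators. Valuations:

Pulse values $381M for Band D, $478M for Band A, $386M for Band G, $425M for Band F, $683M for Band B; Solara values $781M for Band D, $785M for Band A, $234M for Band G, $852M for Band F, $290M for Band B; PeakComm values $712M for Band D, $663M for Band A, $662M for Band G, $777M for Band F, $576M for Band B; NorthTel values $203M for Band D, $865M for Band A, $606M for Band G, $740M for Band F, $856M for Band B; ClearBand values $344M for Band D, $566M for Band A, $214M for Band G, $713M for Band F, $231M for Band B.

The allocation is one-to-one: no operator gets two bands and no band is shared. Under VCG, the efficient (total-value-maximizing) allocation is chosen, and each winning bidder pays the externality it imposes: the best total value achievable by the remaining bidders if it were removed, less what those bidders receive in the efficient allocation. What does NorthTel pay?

Efficient allocation: Pulse→Band B ($683M), Solara→Band D ($781M), PeakComm→Band G ($662M), NorthTel→Band A ($865M), ClearBand→Band F ($713M); total welfare W = $3704M.
NorthTel receives Band A at value $865M, so the others get W − 865 = $2839M.
Without NorthTel: best allocation of the remaining 4 bidders over all 5 bands is Pulse→Band B ($683M), Solara→Band A ($785M), PeakComm→Band D ($712M), ClearBand→Band F ($713M), total $2893M.
VCG payment = (others' best without NorthTel) − (others' welfare with NorthTel) = 2893 − 2839 = $54M.

NorthTel pays $54M.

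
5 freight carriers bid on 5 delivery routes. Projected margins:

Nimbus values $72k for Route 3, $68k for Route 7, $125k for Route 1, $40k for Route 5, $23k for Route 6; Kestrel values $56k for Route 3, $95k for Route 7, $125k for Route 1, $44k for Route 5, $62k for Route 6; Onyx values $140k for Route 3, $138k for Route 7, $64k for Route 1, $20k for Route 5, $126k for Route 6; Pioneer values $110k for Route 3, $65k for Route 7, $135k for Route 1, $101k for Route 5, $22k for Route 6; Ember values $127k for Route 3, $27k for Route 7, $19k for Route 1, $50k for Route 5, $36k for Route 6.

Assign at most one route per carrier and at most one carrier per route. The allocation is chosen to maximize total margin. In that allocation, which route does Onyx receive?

Optimal: Nimbus→Route 1 ($125k), Kestrel→Route 7 ($95k), Onyx→Route 6 ($126k), Pioneer→Route 5 ($101k), Ember→Route 3 ($127k) — total 125+95+126+101+127 = $574k.
Column-greedy (each route in turn goes to its best remaining carrier) gives $443k, worse by 131.
Swapping Ember↔Onyx (Ember→Route 6 $36k, Onyx→Route 3 $140k) loses 77.
Onyx's own top route is Route 3 ($140k), but forcing Onyx→Route 3 and reassigning the rest optimally gives only $497k — worse by 77.

Onyx receives Route 6.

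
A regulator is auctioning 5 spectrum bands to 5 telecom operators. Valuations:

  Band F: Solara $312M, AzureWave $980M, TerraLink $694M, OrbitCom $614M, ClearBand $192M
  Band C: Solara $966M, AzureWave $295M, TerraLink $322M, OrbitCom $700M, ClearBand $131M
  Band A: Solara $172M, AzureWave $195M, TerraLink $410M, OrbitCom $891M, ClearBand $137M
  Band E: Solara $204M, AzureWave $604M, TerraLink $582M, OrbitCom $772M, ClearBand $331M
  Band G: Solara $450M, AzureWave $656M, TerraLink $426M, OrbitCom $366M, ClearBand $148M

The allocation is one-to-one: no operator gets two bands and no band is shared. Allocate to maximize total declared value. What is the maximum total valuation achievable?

This is the linear assignment problem.
Optimal: Solara→Band C ($966M), AzureWave→Band F ($980M), TerraLink→Band G ($426M), OrbitCom→Band A ($891M), ClearBand→Band E ($331M) — total 966+980+426+891+331 = $3594M.
Column-greedy (each band in turn goes to its best remaining operator) gives $3567M, worse by 27.
Swapping AzureWave↔OrbitCom (AzureWave→Band A $195M, OrbitCom→Band F $614M) loses 1062.

Maximum total: $3594M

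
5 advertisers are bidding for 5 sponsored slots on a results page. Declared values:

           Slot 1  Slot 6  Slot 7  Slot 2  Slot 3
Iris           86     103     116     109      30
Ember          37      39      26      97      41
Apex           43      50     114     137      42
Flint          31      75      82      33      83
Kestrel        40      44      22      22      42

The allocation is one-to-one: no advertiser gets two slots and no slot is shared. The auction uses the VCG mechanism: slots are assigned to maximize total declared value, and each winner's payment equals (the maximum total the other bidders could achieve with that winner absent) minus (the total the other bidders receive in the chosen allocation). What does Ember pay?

Ember pays $40.

Efficient allocation: Iris→Slot 6 ($103), Ember→Slot 2 ($97), Apex→Slot 7 ($114), Flint→Slot 3 ($83), Kestrel→Slot 1 ($40); total welfare W = $437.
Ember receives Slot 2 at value $97, so the others get W − 97 = $340.
Without Ember: best allocation of the remaining 4 bidders over all 5 slots is Iris→Slot 7 ($116), Apex→Slot 2 ($137), Flint→Slot 3 ($83), Kestrel→Slot 6 ($44), total $380.
VCG payment = (others' best without Ember) − (others' welfare with Ember) = 380 − 340 = $40.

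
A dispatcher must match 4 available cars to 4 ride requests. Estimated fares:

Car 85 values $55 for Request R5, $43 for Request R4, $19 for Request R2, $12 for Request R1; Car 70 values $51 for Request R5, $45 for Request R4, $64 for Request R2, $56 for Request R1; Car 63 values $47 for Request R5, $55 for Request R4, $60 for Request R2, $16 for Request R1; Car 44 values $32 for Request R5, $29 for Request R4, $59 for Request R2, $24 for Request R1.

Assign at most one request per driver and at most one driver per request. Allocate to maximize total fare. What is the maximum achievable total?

Max total: $225

This is a one-to-one assignment (maximum-weight bipartite matching).
Optimal: Car 85→Request R5 ($55), Car 70→Request R1 ($56), Car 63→Request R4 ($55), Car 44→Request R2 ($59) — total 55+56+55+59 = $225.
Column-greedy (each request in turn goes to its best remaining driver) gives $198, worse by 27.
Swapping Car 70↔Car 85 (Car 70→Request R5 $51, Car 85→Request R1 $12) loses 48.
No other one-to-one assignment exceeds $225.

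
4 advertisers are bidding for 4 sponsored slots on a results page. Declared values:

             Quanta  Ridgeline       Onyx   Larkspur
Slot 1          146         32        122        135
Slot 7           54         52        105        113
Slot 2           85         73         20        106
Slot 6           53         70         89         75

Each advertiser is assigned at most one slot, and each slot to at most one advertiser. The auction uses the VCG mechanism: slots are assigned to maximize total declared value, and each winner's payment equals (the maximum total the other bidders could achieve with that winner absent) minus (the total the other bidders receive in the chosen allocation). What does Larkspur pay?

Larkspur pays $3.

Efficient allocation: Quanta→Slot 1 ($146), Ridgeline→Slot 6 ($70), Onyx→Slot 7 ($105), Larkspur→Slot 2 ($106); total welfare W = $427.
Larkspur receives Slot 2 at value $106, so the others get W − 106 = $321.
Without Larkspur: best allocation of the remaining 3 bidders over all 4 slots is Quanta→Slot 1 ($146), Ridgeline→Slot 2 ($73), Onyx→Slot 7 ($105), total $324.
VCG payment = (others' best without Larkspur) − (others' welfare with Larkspur) = 324 − 321 = $3.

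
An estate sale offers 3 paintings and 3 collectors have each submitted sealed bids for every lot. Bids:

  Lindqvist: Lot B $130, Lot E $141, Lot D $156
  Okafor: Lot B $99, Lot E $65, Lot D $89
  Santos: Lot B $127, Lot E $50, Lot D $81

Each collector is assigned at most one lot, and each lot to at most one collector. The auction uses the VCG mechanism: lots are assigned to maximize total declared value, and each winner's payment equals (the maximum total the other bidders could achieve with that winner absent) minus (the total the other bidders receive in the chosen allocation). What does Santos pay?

Santos pays $25.

Efficient allocation: Lindqvist→Lot E ($141), Okafor→Lot D ($89), Santos→Lot B ($127); total welfare W = $357.
Santos receives Lot B at value $127, so the others get W − 127 = $230.
Without Santos: best allocation of the remaining 2 bidders over all 3 lots is Lindqvist→Lot D ($156), Okafor→Lot B ($99), total $255.
VCG payment = (others' best without Santos) − (others' welfare with Santos) = 255 − 230 = $25.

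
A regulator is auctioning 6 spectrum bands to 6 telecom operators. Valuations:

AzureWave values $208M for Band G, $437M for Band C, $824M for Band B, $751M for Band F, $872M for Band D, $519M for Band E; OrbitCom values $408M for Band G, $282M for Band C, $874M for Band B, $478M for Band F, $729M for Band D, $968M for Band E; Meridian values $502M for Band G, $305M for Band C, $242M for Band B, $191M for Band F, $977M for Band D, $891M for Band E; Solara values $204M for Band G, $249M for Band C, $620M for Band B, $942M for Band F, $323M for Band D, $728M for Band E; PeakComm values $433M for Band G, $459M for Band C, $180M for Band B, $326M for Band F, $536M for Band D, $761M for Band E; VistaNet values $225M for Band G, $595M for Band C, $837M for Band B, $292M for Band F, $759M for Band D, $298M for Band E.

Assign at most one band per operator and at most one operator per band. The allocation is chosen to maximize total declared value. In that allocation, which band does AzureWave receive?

AzureWave receives Band B.

Optimal: AzureWave→Band B ($824M), OrbitCom→Band E ($968M), Meridian→Band D ($977M), Solara→Band F ($942M), PeakComm→Band G ($433M), VistaNet→Band C ($595M) — total 824+968+977+942+433+595 = $4739M.
Column-greedy (each band in turn goes to its best remaining operator) gives $4546M, worse by 193.
Next-best assignment: AzureWave→Band D, OrbitCom→Band B, Meridian→Band E, Solara→Band F, PeakComm→Band G, VistaNet→Band C = $4607M.
AzureWave's own top band is Band D ($872M), but forcing AzureWave→Band D and reassigning the rest optimally gives only $4607M — worse by 132.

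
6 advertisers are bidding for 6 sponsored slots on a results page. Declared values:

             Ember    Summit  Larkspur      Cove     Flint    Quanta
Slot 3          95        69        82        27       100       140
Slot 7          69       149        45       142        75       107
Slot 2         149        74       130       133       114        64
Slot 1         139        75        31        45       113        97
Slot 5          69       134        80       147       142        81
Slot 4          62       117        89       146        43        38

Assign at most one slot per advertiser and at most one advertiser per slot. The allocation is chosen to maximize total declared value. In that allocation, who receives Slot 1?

Ember receives Slot 1.

Optimal: Ember→Slot 1 ($139), Summit→Slot 7 ($149), Larkspur→Slot 2 ($130), Cove→Slot 4 ($146), Flint→Slot 5 ($142), Quanta→Slot 3 ($140) — total 139+149+130+146+142+140 = $846.
Row-greedy (each advertiser in turn takes its best remaining slot) gives $787, worse by 59.
Ember's own top slot is Slot 2 ($149), but forcing Ember→Slot 2 and reassigning the rest optimally gives only $787 — worse by 59.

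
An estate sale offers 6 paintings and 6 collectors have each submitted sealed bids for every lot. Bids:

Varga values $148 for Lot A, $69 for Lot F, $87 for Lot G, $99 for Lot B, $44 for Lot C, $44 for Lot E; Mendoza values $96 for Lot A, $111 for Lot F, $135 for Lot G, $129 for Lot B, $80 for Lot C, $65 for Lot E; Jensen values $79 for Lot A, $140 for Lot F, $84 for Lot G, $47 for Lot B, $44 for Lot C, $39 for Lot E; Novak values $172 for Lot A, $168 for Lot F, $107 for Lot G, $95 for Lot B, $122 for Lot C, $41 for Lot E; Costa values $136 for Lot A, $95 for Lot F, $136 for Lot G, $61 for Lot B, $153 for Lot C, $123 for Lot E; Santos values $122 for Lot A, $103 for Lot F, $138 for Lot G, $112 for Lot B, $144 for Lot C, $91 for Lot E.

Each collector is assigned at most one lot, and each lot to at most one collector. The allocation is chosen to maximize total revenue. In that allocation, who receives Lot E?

Costa receives Lot E.

Optimal: Varga→Lot B ($99), Mendoza→Lot G ($135), Jensen→Lot F ($140), Novak→Lot A ($172), Costa→Lot E ($123), Santos→Lot C ($144) — total 99+135+140+172+123+144 = $813.
Row-greedy (each collector in turn takes its best remaining lot) gives $780, worse by 33.
Next-best assignment: Varga→Lot A, Mendoza→Lot B, Jensen→Lot F, Novak→Lot C, Costa→Lot E, Santos→Lot G = $800.
Every other assignment is strictly worse.
Costa's own top lot is Lot C ($153), but forcing Costa→Lot C and reassigning the rest optimally gives only $790 — worse by 23.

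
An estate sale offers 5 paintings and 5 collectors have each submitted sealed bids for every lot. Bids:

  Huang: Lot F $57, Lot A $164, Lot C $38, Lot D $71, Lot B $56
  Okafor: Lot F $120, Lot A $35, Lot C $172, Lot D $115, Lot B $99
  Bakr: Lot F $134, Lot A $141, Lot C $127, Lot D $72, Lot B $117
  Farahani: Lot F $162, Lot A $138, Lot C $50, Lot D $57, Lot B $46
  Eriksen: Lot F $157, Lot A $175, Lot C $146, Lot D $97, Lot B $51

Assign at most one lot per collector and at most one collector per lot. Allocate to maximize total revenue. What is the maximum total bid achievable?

Maximum total: $712

This is a one-to-one assignment (maximum-weight bipartite matching).
Optimal: Huang→Lot A ($164), Okafor→Lot C ($172), Bakr→Lot B ($117), Farahani→Lot F ($162), Eriksen→Lot D ($97) — total 164+172+117+162+97 = $712.
Column-greedy (each lot in turn goes to its best remaining collector) gives $637, worse by 75.
No other one-to-one assignment exceeds $712.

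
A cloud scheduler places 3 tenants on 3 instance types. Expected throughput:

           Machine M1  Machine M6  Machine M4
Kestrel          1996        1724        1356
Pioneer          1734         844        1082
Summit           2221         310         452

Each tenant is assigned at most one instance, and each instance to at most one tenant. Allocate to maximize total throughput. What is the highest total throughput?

Max total: 5027 ops/s

Optimal: Kestrel→Machine M6 (1724 ops/s), Pioneer→Machine M4 (1082 ops/s), Summit→Machine M1 (2221 ops/s) — total 1724+1082+2221 = 5027 ops/s.
Row-greedy (each tenant in turn takes its best remaining instance) gives 3388 ops/s, worse by 1639.
Swapping Pioneer↔Summit (Pioneer→Machine M1 1734 ops/s, Summit→Machine M4 452 ops/s) loses 1117.
No other one-to-one assignment exceeds 5027 ops/s.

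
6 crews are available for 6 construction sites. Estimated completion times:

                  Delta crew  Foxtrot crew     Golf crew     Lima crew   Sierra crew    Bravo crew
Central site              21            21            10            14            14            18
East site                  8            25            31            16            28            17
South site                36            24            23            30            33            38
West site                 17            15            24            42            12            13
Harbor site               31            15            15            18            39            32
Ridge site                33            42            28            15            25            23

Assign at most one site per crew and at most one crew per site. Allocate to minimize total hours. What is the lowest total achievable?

This is a one-to-one assignment (minimum-cost bipartite matching).
Optimal: Delta crew→East site (8 hours), Foxtrot crew→Harbor site (15 hours), Golf crew→South site (23 hours), Lima crew→Ridge site (15 hours), Sierra crew→Central site (14 hours), Bravo crew→West site (13 hours) — total 8+15+23+15+14+13 = 88 hours.
Min-entry greedy (repeatedly take the single cheapest remaining cell) gives 98 hours, worse by 10.
Next-best assignment: Delta crew→East site, Foxtrot crew→South site, Golf crew→Harbor site, Lima crew→Ridge site, Sierra crew→Central site, Bravo crew→West site = 89 hours.

Minimum total: 88 hours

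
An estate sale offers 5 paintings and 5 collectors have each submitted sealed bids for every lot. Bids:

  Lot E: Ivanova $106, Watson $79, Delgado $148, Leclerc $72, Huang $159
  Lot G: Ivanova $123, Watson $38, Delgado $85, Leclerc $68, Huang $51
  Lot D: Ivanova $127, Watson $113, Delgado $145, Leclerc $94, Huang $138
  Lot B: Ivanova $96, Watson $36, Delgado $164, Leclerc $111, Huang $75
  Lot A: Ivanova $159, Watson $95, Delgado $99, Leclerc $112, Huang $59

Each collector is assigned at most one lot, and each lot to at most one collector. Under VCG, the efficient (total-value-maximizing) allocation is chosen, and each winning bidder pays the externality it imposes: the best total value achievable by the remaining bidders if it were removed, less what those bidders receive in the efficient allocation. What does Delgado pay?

Delgado pays $35.

Efficient allocation: Ivanova→Lot G ($123), Watson→Lot D ($113), Delgado→Lot B ($164), Leclerc→Lot A ($112), Huang→Lot E ($159); total welfare W = $671.
Delgado receives Lot B at value $164, so the others get W − 164 = $507.
Without Delgado: best allocation of the remaining 4 bidders over all 5 lots is Ivanova→Lot A ($159), Watson→Lot D ($113), Leclerc→Lot B ($111), Huang→Lot E ($159), total $542.
VCG payment = (others' best without Delgado) − (others' welfare with Delgado) = 542 − 507 = $35.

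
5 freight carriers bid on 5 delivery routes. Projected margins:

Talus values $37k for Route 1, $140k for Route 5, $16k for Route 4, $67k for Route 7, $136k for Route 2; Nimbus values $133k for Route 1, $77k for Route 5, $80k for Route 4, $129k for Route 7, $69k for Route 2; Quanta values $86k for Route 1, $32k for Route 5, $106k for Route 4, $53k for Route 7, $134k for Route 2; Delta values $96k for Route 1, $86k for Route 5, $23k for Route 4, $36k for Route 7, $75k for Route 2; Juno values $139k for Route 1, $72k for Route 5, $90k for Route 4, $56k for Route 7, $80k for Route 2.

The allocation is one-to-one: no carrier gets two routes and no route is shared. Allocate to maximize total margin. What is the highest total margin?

Optimal: Talus→Route 2 ($136k), Nimbus→Route 7 ($129k), Quanta→Route 4 ($106k), Delta→Route 5 ($86k), Juno→Route 1 ($139k) — total 136+129+106+86+139 = $596k.
Max-entry greedy (repeatedly take the single best remaining cell) gives $565k, worse by 31.

Max total: $596k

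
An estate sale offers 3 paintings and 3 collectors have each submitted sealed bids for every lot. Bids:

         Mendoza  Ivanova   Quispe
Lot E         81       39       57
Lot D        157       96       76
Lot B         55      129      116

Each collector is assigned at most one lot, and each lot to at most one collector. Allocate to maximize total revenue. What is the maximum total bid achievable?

Maximum total: $343

This is the linear assignment problem.
Optimal: Mendoza→Lot D ($157), Ivanova→Lot B ($129), Quispe→Lot E ($57) — total 157+129+57 = $343.
Column-greedy (each lot in turn goes to its best remaining collector) gives $293, worse by 50.
No other one-to-one assignment exceeds $343.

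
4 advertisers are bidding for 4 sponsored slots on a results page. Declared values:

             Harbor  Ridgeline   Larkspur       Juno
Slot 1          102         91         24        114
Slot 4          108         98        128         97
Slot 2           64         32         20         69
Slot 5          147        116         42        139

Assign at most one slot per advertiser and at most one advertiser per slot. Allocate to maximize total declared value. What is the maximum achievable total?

Optimal: Harbor→Slot 5 ($147), Ridgeline→Slot 1 ($91), Larkspur→Slot 4 ($128), Juno→Slot 2 ($69) — total 147+91+128+69 = $435.
Max-entry greedy (repeatedly take the single best remaining cell) gives $421, worse by 14.
Next-best assignment: Harbor→Slot 2, Ridgeline→Slot 1, Larkspur→Slot 4, Juno→Slot 5 = $422.
Swapping Larkspur↔Juno (Larkspur→Slot 2 $20, Juno→Slot 4 $97) loses 80.

Max total: $435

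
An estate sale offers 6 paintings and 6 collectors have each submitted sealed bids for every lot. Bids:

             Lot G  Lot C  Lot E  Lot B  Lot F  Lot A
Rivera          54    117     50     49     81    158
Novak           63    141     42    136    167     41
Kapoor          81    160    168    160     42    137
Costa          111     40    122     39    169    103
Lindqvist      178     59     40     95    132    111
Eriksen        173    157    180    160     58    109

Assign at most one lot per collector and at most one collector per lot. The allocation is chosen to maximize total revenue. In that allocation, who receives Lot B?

Kapoor receives Lot B.

Optimal: Rivera→Lot A ($158), Novak→Lot C ($141), Kapoor→Lot B ($160), Costa→Lot F ($169), Lindqvist→Lot G ($178), Eriksen→Lot E ($180) — total 158+141+160+169+178+180 = $986.
Max-entry greedy (repeatedly take the single best remaining cell) gives $981, worse by 5.
Next-best assignment: Rivera→Lot A, Novak→Lot B, Kapoor→Lot C, Costa→Lot F, Lindqvist→Lot G, Eriksen→Lot E = $981.
No other one-to-one assignment exceeds $986.
Kapoor's own top lot is Lot E ($168), but forcing Kapoor→Lot E and reassigning the rest optimally gives only $974 — worse by 12.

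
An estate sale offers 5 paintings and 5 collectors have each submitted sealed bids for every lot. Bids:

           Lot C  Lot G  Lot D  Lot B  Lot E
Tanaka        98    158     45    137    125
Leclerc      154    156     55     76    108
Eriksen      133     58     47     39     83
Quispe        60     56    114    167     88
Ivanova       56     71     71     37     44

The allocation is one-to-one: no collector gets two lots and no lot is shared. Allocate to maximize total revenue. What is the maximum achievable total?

This is a one-to-one assignment (maximum-weight bipartite matching).
Optimal: Tanaka→Lot E ($125), Leclerc→Lot G ($156), Eriksen→Lot C ($133), Quispe→Lot B ($167), Ivanova→Lot D ($71) — total 125+156+133+167+71 = $652.
Row-greedy (each collector in turn takes its best remaining lot) gives $633, worse by 19.

Maximum total: $652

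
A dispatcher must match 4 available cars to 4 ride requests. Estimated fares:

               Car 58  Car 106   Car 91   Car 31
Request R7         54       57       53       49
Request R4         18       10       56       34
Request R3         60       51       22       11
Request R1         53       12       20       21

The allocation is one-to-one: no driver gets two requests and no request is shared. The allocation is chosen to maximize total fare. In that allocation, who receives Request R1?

This is a one-to-one assignment (maximum-weight bipartite matching).
Optimal: Car 58→Request R1 ($53), Car 106→Request R3 ($51), Car 91→Request R4 ($56), Car 31→Request R7 ($49) — total 53+51+56+49 = $209.
Column-greedy (each request in turn goes to its best remaining driver) gives $194, worse by 15.
Next-best assignment: Car 58→Request R3, Car 106→Request R7, Car 91→Request R4, Car 31→Request R1 = $194.
Car 58's own top request is Request R3 ($60), but forcing Car 58→Request R3 and reassigning the rest optimally gives only $194 — worse by 15.

Car 58 receives Request R1.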